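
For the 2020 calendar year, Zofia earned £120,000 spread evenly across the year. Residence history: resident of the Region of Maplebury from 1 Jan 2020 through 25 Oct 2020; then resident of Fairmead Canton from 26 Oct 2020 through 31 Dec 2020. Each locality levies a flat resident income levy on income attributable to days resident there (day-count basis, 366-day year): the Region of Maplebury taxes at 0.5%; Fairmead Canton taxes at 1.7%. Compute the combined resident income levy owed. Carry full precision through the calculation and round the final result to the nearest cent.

The Region of Maplebury, 1 Jan – 25 Oct 2020: 299 days → £120,000 × 0.5% × 299/366 = £490.1639
Fairmead Canton, 26 Oct – 31 Dec 2020: 67 days → £120,000 × 1.7% × 67/366 = £373.4426
Total = £863.6066

£863.61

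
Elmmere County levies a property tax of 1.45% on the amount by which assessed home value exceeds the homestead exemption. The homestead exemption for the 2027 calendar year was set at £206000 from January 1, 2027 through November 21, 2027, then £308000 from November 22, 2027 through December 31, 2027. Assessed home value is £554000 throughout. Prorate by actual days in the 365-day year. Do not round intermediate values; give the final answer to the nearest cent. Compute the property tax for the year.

£4883.92

January 1 – November 21, 2027: 325 days, exemption £206000 → (£554000 − £206000) × 1.45% × 325/365 = £4493.0137
November 22 – December 31, 2027: 40 days, exemption £308000 → (£554000 − £308000) × 1.45% × 40/365 = £390.9041
Total = £4883.9178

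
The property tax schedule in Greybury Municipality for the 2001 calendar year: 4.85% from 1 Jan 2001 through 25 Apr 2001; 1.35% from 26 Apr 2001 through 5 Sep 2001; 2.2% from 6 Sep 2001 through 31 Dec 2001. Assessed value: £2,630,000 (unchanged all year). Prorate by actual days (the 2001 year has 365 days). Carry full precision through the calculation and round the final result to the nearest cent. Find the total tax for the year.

£71,672.90

1 Jan – 25 Apr 2001: 115 days at 4.85% → £2,630,000 × 4.85% × 115/365 = £40,188.5616
26 Apr – 5 Sep 2001: 133 days at 1.35% → £2,630,000 × 1.35% × 133/365 = £12,937.4384
6 Sep – 31 Dec 2001: 117 days at 2.2% → £2,630,000 × 2.2% × 117/365 = £18,546.9041
Total = £71,672.9041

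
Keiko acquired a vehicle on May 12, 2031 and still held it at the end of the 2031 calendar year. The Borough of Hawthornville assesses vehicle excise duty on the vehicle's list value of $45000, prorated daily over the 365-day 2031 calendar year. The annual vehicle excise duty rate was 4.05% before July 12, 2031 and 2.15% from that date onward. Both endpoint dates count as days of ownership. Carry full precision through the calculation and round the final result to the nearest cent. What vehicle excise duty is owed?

May 12 – July 11, 2031: 61 days at 4.05% → $45000 × 4.05% × 61/365 = $304.5822
July 12 – December 31, 2031: 173 days at 2.15% → $45000 × 2.15% × 173/365 = $458.5685
Total = $763.1507

$763.15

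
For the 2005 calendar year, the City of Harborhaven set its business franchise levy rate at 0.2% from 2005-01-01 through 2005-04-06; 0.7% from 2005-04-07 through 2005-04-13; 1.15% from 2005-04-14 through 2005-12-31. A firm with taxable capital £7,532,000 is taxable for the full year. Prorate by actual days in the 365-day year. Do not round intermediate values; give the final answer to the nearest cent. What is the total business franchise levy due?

2005-01-01 to 2005-04-06: 96 days at 0.2% → £7,532,000 × 0.2% × 96/365 = £3,962.0384
2005-04-07 to 2005-04-13: 7 days at 0.7% → £7,532,000 × 0.7% × 7/365 = £1,011.1452
2005-04-14 to 2005-12-31: 262 days at 1.15% → £7,532,000 × 1.15% × 262/365 = £62,175.1123
Total = £67,148.2959

£67,148.30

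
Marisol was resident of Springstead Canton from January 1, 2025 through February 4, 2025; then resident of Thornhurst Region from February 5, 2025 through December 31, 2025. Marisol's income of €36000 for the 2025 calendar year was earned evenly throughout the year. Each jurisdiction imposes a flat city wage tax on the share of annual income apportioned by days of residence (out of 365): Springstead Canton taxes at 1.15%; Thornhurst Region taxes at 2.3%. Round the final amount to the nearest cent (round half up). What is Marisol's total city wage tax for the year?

Springstead Canton, January 1 – February 4, 2025: 35 days → €36000 × 1.15% × 35/365 = €39.6986
Thornhurst Region, February 5 – December 31, 2025: 330 days → €36000 × 2.3% × 330/365 = €748.6027
Total = €788.3014

€788.30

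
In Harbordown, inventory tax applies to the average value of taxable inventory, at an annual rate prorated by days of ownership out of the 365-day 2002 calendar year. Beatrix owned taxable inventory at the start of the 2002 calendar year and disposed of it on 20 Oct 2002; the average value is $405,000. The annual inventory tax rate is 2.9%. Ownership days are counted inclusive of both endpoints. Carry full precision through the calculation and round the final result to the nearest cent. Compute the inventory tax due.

Days held (1 Jan – 20 Oct 2002): 293 out of 365
Tax = $405,000 × 2.9% × 293/365 = $9,428.1781

$9,428.18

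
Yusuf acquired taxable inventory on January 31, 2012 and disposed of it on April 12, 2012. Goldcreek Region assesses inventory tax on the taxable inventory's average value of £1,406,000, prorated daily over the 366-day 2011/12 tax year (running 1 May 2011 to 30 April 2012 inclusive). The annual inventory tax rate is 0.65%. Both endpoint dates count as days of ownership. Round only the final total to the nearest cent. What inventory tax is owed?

Days held (January 31 – April 12, 2012): 73 out of 366
Tax = £1,406,000 × 0.65% × 73/366 = £1,822.8060

£1,822.81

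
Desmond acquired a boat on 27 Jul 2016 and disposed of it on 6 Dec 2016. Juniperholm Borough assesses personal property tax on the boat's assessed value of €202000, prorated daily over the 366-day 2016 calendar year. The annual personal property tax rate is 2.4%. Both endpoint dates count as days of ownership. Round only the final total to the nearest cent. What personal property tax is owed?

€1761.70

Days held (27 Jul – 6 Dec 2016): 133 out of 366
Tax = €202000 × 2.4% × 133/366 = €1761.7049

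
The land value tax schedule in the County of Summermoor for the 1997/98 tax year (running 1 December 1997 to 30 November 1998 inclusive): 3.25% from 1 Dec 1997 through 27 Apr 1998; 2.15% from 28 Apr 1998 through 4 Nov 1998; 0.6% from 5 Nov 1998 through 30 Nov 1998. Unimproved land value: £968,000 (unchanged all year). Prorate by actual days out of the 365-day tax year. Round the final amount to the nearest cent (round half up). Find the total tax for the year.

£24,060.77

1 Dec 1997 – 27 Apr 1998: 148 days at 3.25% → £968,000 × 3.25% × 148/365 = £12,756.3836
28 Apr – 4 Nov 1998: 191 days at 2.15% → £968,000 × 2.15% × 191/365 = £10,890.6630
5 Nov – 30 Nov 1998: 26 days at 0.6% → £968,000 × 0.6% × 26/365 = £413.7205
Total = £24,060.7671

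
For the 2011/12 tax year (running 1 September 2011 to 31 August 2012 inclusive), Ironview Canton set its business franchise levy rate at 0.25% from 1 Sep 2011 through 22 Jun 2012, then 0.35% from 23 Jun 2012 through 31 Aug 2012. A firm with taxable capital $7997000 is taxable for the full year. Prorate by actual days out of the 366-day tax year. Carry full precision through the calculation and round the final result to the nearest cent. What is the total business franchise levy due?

1 Sep 2011 – 22 Jun 2012: 296 days at 0.25% → $7997000 × 0.25% × 296/366 = $16168.7978
23 Jun – 31 Aug 2012: 70 days at 0.35% → $7997000 × 0.35% × 70/366 = $5353.1831
Total = $21521.9809

$21521.98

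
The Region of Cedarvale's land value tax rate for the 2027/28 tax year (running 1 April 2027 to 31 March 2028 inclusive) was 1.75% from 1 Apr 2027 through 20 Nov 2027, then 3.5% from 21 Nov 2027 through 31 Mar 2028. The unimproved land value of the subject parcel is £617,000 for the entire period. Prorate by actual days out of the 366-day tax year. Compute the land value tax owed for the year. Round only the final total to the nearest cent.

£14,691.68

1 Apr – 20 Nov 2027: 234 days at 1.75% → £617,000 × 1.75% × 234/366 = £6,903.3197
21 Nov 2027 – 31 Mar 2028: 132 days at 3.5% → £617,000 × 3.5% × 132/366 = £7,788.3607
Total = £14,691.6803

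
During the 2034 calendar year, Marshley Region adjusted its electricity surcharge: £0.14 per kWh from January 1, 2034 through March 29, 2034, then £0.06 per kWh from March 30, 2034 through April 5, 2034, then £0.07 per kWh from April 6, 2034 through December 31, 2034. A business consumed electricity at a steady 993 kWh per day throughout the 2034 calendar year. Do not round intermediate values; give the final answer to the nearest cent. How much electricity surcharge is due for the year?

£31,418.52

January 1 – March 29, 2034: 88 days × 993 kWh/day = 87,384 kWh at £0.14/kWh → £12,233.76
March 30 – April 5, 2034: 7 days × 993 kWh/day = 6,951 kWh at £0.06/kWh → £417.06
April 6 – December 31, 2034: 270 days × 993 kWh/day = 268,110 kWh at £0.07/kWh → £18,767.70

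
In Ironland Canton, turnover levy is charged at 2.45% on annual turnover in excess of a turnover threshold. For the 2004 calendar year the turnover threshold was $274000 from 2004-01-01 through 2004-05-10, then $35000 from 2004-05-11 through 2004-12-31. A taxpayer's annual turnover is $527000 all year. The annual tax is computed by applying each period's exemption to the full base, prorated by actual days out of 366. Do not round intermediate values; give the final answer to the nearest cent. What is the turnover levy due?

$9958.18

2004-01-01 to 2004-05-10: 131 days, exemption $274000 → ($527000 − $274000) × 2.45% × 131/366 = $2218.5888
2004-05-11 to 2004-12-31: 235 days, exemption $35000 → ($527000 − $35000) × 2.45% × 235/366 = $7739.5902
Total = $9958.1790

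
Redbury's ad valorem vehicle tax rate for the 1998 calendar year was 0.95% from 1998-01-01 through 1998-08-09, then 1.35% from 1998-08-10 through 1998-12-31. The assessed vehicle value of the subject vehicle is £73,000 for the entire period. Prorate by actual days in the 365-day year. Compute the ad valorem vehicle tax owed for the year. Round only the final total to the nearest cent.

£808.70

1998-01-01 to 1998-08-09: 221 days at 0.95% → £73,000 × 0.95% × 221/365 = £419.9000
1998-08-10 to 1998-12-31: 144 days at 1.35% → £73,000 × 1.35% × 144/365 = £388.8000
Total = £808.7000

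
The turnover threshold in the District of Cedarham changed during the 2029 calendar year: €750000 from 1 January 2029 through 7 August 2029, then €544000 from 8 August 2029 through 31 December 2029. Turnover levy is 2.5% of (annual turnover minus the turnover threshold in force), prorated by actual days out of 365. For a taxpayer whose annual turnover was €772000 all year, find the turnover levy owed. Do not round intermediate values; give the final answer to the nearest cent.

1 January – 7 August 2029: 219 days, exemption €750000 → (€772000 − €750000) × 2.5% × 219/365 = €330.0000
8 August – 31 December 2029: 146 days, exemption €544000 → (€772000 − €544000) × 2.5% × 146/365 = €2280.0000
Total = €2610.0000

€2610.00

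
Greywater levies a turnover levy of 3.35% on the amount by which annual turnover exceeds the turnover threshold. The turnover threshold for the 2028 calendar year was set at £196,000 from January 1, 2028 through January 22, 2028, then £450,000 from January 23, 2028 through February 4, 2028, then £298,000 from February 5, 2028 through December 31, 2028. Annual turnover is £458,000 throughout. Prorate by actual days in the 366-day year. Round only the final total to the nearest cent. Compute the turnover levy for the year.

January 1 – January 22, 2028: 22 days, exemption £196,000 → (£458,000 − £196,000) × 3.35% × 22/366 = £527.5792
January 23 – February 4, 2028: 13 days, exemption £450,000 → (£458,000 − £450,000) × 3.35% × 13/366 = £9.5191
February 5 – December 31, 2028: 331 days, exemption £298,000 → (£458,000 − £298,000) × 3.35% × 331/366 = £4,847.4317
Total = £5,384.5301

£5,384.53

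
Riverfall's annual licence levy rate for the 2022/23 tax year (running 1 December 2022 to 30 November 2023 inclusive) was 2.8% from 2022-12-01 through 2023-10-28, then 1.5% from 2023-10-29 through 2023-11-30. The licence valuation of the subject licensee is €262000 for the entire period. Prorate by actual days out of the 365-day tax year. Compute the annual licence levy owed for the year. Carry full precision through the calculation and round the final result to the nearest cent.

€7028.06

2022-12-01 to 2023-10-28: 332 days at 2.8% → €262000 × 2.8% × 332/365 = €6672.7452
2023-10-29 to 2023-11-30: 33 days at 1.5% → €262000 × 1.5% × 33/365 = €355.3151
Total = €7028.0603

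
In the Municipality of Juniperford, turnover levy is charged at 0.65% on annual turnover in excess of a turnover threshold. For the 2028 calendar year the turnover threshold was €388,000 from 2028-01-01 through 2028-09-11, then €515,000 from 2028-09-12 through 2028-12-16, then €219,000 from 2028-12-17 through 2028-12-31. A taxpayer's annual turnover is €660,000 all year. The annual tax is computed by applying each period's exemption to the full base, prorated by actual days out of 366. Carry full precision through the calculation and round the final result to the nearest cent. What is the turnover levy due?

€1,596.50

2028-01-01 to 2028-09-11: 255 days, exemption €388,000 → (€660,000 − €388,000) × 0.65% × 255/366 = €1,231.8033
2028-09-12 to 2028-12-16: 96 days, exemption €515,000 → (€660,000 − €515,000) × 0.65% × 96/366 = €247.2131
2028-12-17 to 2028-12-31: 15 days, exemption €219,000 → (€660,000 − €219,000) × 0.65% × 15/366 = €117.4795
Total = €1,596.4959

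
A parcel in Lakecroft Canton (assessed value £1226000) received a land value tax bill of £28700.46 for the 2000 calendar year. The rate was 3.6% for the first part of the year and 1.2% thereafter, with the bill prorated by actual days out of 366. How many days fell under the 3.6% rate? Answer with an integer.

174 days

Let d = days at the first rate; then 366 − d days at the second rate.
£1226000 × [3.6%·d + 1.2%·(366−d)] / 366 = £28700.46
Solving gives d = 174, so the new rate took effect on 23 Jun 2000.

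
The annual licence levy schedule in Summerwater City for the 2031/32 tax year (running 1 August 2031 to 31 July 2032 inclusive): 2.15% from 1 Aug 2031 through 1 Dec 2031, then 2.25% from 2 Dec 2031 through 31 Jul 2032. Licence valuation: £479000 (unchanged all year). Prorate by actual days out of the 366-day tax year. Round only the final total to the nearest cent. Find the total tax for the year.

1 Aug – 1 Dec 2031: 123 days at 2.15% → £479000 × 2.15% × 123/366 = £3460.9713
2 Dec 2031 – 31 Jul 2032: 243 days at 2.25% → £479000 × 2.25% × 243/366 = £7155.5533
Total = £10616.5246

£10616.52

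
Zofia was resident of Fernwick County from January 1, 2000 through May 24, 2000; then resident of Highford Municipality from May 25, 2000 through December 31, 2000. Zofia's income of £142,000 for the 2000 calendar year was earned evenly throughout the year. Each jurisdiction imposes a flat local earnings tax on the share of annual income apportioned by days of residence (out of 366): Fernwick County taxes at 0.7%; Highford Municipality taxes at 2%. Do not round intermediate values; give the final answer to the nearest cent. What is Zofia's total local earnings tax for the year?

£2,108.66

Fernwick County, January 1 – May 24, 2000: 145 days → £142,000 × 0.7% × 145/366 = £393.7978
Highford Municipality, May 25 – December 31, 2000: 221 days → £142,000 × 2% × 221/366 = £1,714.8634
Total = £2,108.6612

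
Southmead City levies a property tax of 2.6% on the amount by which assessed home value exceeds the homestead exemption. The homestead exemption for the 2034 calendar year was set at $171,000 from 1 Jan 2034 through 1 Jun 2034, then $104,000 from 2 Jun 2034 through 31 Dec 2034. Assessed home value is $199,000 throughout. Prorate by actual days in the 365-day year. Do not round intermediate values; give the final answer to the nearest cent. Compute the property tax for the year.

1 Jan – 1 Jun 2034: 152 days, exemption $171,000 → ($199,000 − $171,000) × 2.6% × 152/365 = $303.1671
2 Jun – 31 Dec 2034: 213 days, exemption $104,000 → ($199,000 − $104,000) × 2.6% × 213/365 = $1,441.3973
Total = $1,744.5644

$1,744.56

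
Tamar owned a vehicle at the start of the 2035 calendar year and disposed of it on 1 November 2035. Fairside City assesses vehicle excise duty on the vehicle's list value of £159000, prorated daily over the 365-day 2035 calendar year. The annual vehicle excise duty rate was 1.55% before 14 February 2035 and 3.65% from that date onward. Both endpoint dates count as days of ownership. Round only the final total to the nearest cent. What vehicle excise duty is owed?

£4446.99

1 January – 13 February 2035: 44 days at 1.55% → £159000 × 1.55% × 44/365 = £297.0904
14 February – 1 November 2035: 261 days at 3.65% → £159000 × 3.65% × 261/365 = £4149.9000
Total = £4446.9904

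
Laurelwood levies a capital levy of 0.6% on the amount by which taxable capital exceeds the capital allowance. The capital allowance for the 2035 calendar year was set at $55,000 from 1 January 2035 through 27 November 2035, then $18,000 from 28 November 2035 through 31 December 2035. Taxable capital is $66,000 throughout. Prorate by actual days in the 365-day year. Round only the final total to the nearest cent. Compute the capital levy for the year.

$86.68

1 January – 27 November 2035: 331 days, exemption $55,000 → ($66,000 − $55,000) × 0.6% × 331/365 = $59.8521
28 November – 31 December 2035: 34 days, exemption $18,000 → ($66,000 − $18,000) × 0.6% × 34/365 = $26.8274
Total = $86.6795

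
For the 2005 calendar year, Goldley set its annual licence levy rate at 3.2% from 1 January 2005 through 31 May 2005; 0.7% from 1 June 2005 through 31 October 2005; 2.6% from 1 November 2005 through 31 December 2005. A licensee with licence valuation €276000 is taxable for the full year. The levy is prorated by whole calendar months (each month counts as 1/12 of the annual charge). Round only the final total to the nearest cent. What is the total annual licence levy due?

1 January – 31 May 2005: 5 months at 3.2% → €276000 × 3.2% × 5/12 = €3680.0000
1 June – 31 October 2005: 5 months at 0.7% → €276000 × 0.7% × 5/12 = €805.0000
1 November – 31 December 2005: 2 months at 2.6% → €276000 × 2.6% × 2/12 = €1196.0000
Total = €5681.0000

€5681.00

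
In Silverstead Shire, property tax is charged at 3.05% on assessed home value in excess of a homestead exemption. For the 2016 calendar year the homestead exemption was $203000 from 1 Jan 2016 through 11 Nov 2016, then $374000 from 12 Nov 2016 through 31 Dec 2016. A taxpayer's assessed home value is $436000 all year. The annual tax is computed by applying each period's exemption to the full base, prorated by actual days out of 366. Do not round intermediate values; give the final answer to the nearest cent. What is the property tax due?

1 Jan – 11 Nov 2016: 316 days, exemption $203000 → ($436000 − $203000) × 3.05% × 316/366 = $6135.6667
12 Nov – 31 Dec 2016: 50 days, exemption $374000 → ($436000 − $374000) × 3.05% × 50/366 = $258.3333
Total = $6394.0000

$6394.00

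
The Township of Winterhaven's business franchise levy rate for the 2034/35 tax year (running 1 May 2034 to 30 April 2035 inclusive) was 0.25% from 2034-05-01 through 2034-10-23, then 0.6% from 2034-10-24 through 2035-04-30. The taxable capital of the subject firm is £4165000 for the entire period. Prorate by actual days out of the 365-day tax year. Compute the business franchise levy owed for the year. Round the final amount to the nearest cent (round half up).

£17960.85

2034-05-01 to 2034-10-23: 176 days at 0.25% → £4165000 × 0.25% × 176/365 = £5020.8219
2034-10-24 to 2035-04-30: 189 days at 0.6% → £4165000 × 0.6% × 189/365 = £12940.0274
Total = £17960.8493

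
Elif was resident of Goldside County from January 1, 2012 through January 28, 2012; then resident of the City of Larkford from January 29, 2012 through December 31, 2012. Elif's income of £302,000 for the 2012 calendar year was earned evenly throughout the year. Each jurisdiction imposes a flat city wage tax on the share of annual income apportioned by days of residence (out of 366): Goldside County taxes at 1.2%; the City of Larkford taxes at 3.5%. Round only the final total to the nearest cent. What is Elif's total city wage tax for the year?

Goldside County, January 1 – January 28, 2012: 28 days → £302,000 × 1.2% × 28/366 = £277.2459
The City of Larkford, January 29 – December 31, 2012: 338 days → £302,000 × 3.5% × 338/366 = £9,761.3661
Total = £10,038.6120

£10,038.61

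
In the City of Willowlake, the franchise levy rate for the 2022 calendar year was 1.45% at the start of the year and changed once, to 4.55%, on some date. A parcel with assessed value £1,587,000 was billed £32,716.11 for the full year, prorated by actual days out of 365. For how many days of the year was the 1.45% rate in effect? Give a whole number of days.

Let d = days at the first rate; then 365 − d days at the second rate.
£1,587,000 × [1.45%·d + 4.55%·(365−d)] / 365 = £32,716.11
Solving gives d = 293, so the new rate took effect on 21 Oct 2022.

293 days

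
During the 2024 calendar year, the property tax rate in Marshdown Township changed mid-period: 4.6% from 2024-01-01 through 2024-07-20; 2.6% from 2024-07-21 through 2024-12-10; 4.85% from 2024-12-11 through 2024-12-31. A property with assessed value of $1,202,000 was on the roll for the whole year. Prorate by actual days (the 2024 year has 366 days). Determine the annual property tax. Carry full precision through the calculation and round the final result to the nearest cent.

$46,071.74

2024-01-01 to 2024-07-20: 202 days at 4.6% → $1,202,000 × 4.6% × 202/366 = $30,516.3497
2024-07-21 to 2024-12-10: 143 days at 2.6% → $1,202,000 × 2.6% × 143/366 = $12,210.4809
2024-12-11 to 2024-12-31: 21 days at 4.85% → $1,202,000 × 4.85% × 21/366 = $3,344.9098
Total = $46,071.7404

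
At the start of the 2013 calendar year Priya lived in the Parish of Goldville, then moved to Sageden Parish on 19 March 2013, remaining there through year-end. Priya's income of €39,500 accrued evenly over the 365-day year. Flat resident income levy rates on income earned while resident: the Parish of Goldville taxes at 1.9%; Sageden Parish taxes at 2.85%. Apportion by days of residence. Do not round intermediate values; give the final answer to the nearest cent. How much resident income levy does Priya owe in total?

The Parish of Goldville, 1 January – 18 March 2013: 77 days → €39,500 × 1.9% × 77/365 = €158.3247
Sageden Parish, 19 March – 31 December 2013: 288 days → €39,500 × 2.85% × 288/365 = €888.2630
Total = €1,046.5877

€1,046.59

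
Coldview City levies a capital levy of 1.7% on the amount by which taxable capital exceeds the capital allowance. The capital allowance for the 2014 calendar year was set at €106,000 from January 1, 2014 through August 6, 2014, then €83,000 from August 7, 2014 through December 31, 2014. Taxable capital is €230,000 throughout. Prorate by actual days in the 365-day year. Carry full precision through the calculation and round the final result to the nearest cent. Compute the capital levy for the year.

January 1 – August 6, 2014: 218 days, exemption €106,000 → (€230,000 − €106,000) × 1.7% × 218/365 = €1,259.0247
August 7 – December 31, 2014: 147 days, exemption €83,000 → (€230,000 − €83,000) × 1.7% × 147/365 = €1,006.4466
Total = €2,265.4712

€2,265.47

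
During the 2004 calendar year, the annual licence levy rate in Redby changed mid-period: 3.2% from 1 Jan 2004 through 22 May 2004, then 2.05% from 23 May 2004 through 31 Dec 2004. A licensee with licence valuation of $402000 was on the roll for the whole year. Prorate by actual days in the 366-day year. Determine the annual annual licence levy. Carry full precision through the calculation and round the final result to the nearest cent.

$10047.25

1 Jan – 22 May 2004: 143 days at 3.2% → $402000 × 3.2% × 143/366 = $5026.0984
23 May – 31 Dec 2004: 223 days at 2.05% → $402000 × 2.05% × 223/366 = $5021.1557
Total = $10047.2541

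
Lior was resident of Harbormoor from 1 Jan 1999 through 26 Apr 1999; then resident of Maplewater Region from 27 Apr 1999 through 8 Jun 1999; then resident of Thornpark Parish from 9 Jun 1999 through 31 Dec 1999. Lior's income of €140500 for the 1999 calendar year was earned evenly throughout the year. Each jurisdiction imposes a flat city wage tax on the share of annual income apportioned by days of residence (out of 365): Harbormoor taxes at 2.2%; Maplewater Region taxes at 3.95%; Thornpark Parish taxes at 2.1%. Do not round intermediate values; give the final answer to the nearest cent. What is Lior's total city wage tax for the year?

Harbormoor, 1 Jan – 26 Apr 1999: 116 days → €140500 × 2.2% × 116/365 = €982.3452
Maplewater Region, 27 Apr – 8 Jun 1999: 43 days → €140500 × 3.95% × 43/365 = €653.8062
Thornpark Parish, 9 Jun – 31 Dec 1999: 206 days → €140500 × 2.1% × 206/365 = €1665.2137
Total = €3301.3651

€3301.37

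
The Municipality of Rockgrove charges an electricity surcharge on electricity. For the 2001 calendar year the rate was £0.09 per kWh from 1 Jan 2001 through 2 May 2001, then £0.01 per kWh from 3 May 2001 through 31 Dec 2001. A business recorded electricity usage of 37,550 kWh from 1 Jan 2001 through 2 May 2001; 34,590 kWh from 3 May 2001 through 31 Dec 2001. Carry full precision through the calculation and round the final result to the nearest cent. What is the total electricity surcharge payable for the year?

£3,725.40

1 Jan – 2 May 2001: 37,550 kWh at £0.09/kWh → £3,379.50
3 May – 31 Dec 2001: 34,590 kWh at £0.01/kWh → £345.90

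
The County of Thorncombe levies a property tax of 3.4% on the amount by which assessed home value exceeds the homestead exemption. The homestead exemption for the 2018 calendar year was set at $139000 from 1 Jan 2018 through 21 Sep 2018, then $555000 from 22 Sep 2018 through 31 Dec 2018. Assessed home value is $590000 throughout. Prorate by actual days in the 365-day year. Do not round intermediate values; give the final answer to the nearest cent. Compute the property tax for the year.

1 Jan – 21 Sep 2018: 264 days, exemption $139000 → ($590000 − $139000) × 3.4% × 264/365 = $11090.8932
22 Sep – 31 Dec 2018: 101 days, exemption $555000 → ($590000 − $555000) × 3.4% × 101/365 = $329.2877
Total = $11420.1808

$11420.18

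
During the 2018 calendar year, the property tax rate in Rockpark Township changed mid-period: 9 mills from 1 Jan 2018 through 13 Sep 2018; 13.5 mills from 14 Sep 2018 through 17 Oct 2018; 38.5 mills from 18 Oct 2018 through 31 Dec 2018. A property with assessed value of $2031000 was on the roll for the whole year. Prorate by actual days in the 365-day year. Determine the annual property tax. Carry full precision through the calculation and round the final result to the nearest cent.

$31441.55

1 Jan – 13 Sep 2018: 256 days at 9 mills → $2031000 × 0.9% × 256/365 = $12820.3397
14 Sep – 17 Oct 2018: 34 days at 13.5 mills → $2031000 × 1.35% × 34/365 = $2554.0521
18 Oct – 31 Dec 2018: 75 days at 38.5 mills → $2031000 × 3.85% × 75/365 = $16067.1575
Total = $31441.5493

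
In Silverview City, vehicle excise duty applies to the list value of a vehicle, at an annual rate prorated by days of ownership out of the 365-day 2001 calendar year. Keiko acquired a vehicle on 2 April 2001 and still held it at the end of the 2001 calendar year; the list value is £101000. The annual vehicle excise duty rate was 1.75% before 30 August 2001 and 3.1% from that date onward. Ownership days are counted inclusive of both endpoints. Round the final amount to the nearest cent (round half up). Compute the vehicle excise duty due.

£1790.05

2 April – 29 August 2001: 150 days at 1.75% → £101000 × 1.75% × 150/365 = £726.3699
30 August – 31 December 2001: 124 days at 3.1% → £101000 × 3.1% × 124/365 = £1063.6822
Total = £1790.0521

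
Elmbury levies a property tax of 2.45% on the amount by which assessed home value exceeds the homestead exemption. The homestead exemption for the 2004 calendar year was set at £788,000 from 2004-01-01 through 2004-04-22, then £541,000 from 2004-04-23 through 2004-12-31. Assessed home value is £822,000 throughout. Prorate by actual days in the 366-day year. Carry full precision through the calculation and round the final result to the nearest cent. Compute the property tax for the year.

£5,016.14

2004-01-01 to 2004-04-22: 113 days, exemption £788,000 → (£822,000 − £788,000) × 2.45% × 113/366 = £257.1831
2004-04-23 to 2004-12-31: 253 days, exemption £541,000 → (£822,000 − £541,000) × 2.45% × 253/366 = £4,758.9577
Total = £5,016.1407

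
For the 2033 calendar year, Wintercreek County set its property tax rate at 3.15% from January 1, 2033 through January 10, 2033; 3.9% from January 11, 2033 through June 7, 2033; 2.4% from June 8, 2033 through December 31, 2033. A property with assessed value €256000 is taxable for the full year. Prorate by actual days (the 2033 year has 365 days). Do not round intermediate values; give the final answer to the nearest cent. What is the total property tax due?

€7753.64

January 1 – January 10, 2033: 10 days at 3.15% → €256000 × 3.15% × 10/365 = €220.9315
January 11 – June 7, 2033: 148 days at 3.9% → €256000 × 3.9% × 148/365 = €4048.3068
June 8 – December 31, 2033: 207 days at 2.4% → €256000 × 2.4% × 207/365 = €3484.4055
Total = €7753.6438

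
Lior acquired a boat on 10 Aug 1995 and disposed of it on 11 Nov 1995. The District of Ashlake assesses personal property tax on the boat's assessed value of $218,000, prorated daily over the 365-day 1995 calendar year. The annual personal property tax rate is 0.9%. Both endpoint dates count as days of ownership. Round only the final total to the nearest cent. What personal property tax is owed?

Days held (10 Aug – 11 Nov 1995): 94 out of 365
Tax = $218,000 × 0.9% × 94/365 = $505.2822

$505.28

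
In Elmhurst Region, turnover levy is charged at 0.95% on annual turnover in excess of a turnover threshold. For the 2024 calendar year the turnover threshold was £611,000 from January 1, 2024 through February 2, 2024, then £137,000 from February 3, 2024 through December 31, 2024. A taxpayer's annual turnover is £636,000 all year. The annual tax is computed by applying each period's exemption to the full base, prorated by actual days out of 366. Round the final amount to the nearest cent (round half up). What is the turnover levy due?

£4,334.49

January 1 – February 2, 2024: 33 days, exemption £611,000 → (£636,000 − £611,000) × 0.95% × 33/366 = £21.4139
February 3 – December 31, 2024: 333 days, exemption £137,000 → (£636,000 − £137,000) × 0.95% × 333/366 = £4,313.0779
Total = £4,334.4918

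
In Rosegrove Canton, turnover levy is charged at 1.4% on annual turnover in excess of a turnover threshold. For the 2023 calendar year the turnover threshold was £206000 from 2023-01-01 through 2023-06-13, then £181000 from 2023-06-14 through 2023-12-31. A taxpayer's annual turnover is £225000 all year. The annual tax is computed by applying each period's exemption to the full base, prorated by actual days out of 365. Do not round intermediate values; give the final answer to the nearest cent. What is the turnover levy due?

£458.74

2023-01-01 to 2023-06-13: 164 days, exemption £206000 → (£225000 − £206000) × 1.4% × 164/365 = £119.5178
2023-06-14 to 2023-12-31: 201 days, exemption £181000 → (£225000 − £181000) × 1.4% × 201/365 = £339.2219
Total = £458.7397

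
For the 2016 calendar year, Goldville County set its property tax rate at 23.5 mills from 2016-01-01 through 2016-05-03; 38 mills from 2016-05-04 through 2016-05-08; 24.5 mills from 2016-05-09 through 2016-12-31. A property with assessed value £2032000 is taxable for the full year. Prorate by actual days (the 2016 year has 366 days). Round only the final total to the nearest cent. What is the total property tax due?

2016-01-01 to 2016-05-03: 124 days at 23.5 mills → £2032000 × 2.35% × 124/366 = £16178.2732
2016-05-04 to 2016-05-08: 5 days at 38 mills → £2032000 × 3.8% × 5/366 = £1054.8634
2016-05-09 to 2016-12-31: 237 days at 24.5 mills → £2032000 × 2.45% × 237/366 = £32237.1803
Total = £49470.3169

£49470.32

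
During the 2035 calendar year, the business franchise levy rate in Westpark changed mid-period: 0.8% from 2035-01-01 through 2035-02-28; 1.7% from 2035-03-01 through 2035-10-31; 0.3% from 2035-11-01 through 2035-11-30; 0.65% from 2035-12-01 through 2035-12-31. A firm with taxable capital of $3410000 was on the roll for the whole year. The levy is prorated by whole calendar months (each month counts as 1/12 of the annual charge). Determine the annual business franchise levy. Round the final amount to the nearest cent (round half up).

$45892.92

2035-01-01 to 2035-02-28: 2 months at 0.8% → $3410000 × 0.8% × 2/12 = $4546.6667
2035-03-01 to 2035-10-31: 8 months at 1.7% → $3410000 × 1.7% × 8/12 = $38646.6667
2035-11-01 to 2035-11-30: 1 month at 0.3% → $3410000 × 0.3% × 1/12 = $852.5000
2035-12-01 to 2035-12-31: 1 month at 0.65% → $3410000 × 0.65% × 1/12 = $1847.0833
Total = $45892.9167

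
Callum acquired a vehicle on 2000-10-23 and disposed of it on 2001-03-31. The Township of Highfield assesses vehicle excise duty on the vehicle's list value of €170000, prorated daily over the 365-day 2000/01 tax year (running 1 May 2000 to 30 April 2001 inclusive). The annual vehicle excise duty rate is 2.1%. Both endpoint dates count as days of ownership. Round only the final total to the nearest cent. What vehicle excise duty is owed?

Days held (2000-10-23 to 2001-03-31): 160 out of 365
Tax = €170000 × 2.1% × 160/365 = €1564.9315

€1564.93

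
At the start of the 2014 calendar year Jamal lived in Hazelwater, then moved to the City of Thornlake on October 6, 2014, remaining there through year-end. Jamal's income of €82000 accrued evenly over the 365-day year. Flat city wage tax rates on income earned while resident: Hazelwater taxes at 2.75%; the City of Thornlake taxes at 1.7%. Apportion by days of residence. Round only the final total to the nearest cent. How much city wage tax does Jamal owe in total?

€2049.78

Hazelwater, January 1 – October 5, 2014: 278 days → €82000 × 2.75% × 278/365 = €1717.5068
The City of Thornlake, October 6 – December 31, 2014: 87 days → €82000 × 1.7% × 87/365 = €332.2685
Total = €2049.7753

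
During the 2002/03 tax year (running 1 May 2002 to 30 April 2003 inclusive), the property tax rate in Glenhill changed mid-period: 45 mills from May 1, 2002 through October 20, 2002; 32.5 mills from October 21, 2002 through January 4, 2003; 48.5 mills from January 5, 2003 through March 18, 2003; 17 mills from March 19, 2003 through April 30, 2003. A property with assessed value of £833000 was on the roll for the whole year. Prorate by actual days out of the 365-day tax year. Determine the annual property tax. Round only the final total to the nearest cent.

£33152.26

May 1 – October 20, 2002: 173 days at 45 mills → £833000 × 4.5% × 173/365 = £17766.8630
October 21, 2002 – January 4, 2003: 76 days at 32.5 mills → £833000 × 3.25% × 76/365 = £5637.0137
January 5 – March 18, 2003: 73 days at 48.5 mills → £833000 × 4.85% × 73/365 = £8080.1000
March 19 – April 30, 2003: 43 days at 17 mills → £833000 × 1.7% × 43/365 = £1668.2822
Total = £33152.2589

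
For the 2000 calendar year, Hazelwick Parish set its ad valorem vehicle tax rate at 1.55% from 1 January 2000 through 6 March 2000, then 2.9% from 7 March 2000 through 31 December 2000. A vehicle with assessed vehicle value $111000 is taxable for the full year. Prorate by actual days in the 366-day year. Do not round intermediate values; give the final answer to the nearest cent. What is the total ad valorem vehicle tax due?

$2948.78

1 January – 6 March 2000: 66 days at 1.55% → $111000 × 1.55% × 66/366 = $310.2541
7 March – 31 December 2000: 300 days at 2.9% → $111000 × 2.9% × 300/366 = $2638.5246
Total = $2948.7787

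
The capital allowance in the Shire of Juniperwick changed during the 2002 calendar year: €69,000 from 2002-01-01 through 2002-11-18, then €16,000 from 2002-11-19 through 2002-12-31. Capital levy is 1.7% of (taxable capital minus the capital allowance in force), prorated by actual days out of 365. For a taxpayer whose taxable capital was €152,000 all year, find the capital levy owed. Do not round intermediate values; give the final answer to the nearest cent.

€1,517.15

2002-01-01 to 2002-11-18: 322 days, exemption €69,000 → (€152,000 − €69,000) × 1.7% × 322/365 = €1,244.7726
2002-11-19 to 2002-12-31: 43 days, exemption €16,000 → (€152,000 − €16,000) × 1.7% × 43/365 = €272.3726
Total = €1,517.1452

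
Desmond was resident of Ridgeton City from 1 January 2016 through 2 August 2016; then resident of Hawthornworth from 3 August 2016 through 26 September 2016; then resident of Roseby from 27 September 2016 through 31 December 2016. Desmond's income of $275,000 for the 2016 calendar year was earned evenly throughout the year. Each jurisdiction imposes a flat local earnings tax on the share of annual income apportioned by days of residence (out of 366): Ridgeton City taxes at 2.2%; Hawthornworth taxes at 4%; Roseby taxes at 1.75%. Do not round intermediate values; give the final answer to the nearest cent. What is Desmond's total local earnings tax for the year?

$6,469.26

Ridgeton City, 1 January – 2 August 2016: 215 days → $275,000 × 2.2% × 215/366 = $3,553.9617
Hawthornworth, 3 August – 26 September 2016: 55 days → $275,000 × 4% × 55/366 = $1,653.0055
Roseby, 27 September – 31 December 2016: 96 days → $275,000 × 1.75% × 96/366 = $1,262.2951
Total = $6,469.2623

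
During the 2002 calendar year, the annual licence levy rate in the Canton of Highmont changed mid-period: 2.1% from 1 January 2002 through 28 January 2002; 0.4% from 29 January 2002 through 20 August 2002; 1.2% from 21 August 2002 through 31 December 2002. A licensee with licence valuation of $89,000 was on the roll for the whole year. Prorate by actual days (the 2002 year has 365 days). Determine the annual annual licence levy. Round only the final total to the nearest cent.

$731.51

1 January – 28 January 2002: 28 days at 2.1% → $89,000 × 2.1% × 28/365 = $143.3753
29 January – 20 August 2002: 204 days at 0.4% → $89,000 × 0.4% × 204/365 = $198.9699
21 August – 31 December 2002: 133 days at 1.2% → $89,000 × 1.2% × 133/365 = $389.1616
Total = $731.5068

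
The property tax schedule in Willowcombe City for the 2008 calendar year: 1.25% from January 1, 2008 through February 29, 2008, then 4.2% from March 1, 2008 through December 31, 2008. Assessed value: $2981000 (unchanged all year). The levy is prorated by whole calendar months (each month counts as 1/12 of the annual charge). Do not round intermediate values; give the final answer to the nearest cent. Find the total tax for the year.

January 1 – February 29, 2008: 2 months at 1.25% → $2981000 × 1.25% × 2/12 = $6210.4167
March 1 – December 31, 2008: 10 months at 4.2% → $2981000 × 4.2% × 10/12 = $104335.0000
Total = $110545.4167

$110545.42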